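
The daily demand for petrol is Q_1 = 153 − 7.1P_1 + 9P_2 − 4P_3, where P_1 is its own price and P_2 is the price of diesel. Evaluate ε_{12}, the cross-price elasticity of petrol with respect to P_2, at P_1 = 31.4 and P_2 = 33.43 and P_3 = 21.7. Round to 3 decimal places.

At P_1 = 31.4 and P_2 = 33.43 and P_3 = 21.7: Q_1 = 144.13.
∂Q_1/∂P_2 = 9.
ε = (∂Q_1/∂P_2)(P_2/Q_1) = 9 × (33.43/144.13) ≈ 2.087.
Since ε > 0, petrol and diesel are substitutes.

2.087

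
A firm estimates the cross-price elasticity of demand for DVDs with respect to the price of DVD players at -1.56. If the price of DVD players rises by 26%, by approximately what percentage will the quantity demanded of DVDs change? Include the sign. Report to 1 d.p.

-40.6%

%ΔQ ≈ ε × %ΔP of DVD players = -1.56 × (26%) = -40.6%.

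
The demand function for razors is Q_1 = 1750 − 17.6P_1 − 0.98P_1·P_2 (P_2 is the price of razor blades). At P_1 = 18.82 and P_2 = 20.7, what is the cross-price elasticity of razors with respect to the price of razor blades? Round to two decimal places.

At P_1 = 18.82 and P_2 = 20.7: Q_1 = 1036.985.
∂Q_1/∂P_2 = -0.98P_1 = -0.98(18.82) = -18.4436.
ε = (∂Q_1/∂P_2)(P_2/Q_1) = -18.4436 × (20.7/1036.985) ≈ -0.37.
ε < 0: complements.

-0.37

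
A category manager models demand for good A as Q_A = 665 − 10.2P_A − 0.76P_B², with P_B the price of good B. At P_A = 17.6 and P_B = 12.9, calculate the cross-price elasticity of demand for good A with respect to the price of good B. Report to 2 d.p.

-0.70

At P_A = 17.6 and P_B = 12.9: Q_A = 359.008.
∂Q_A/∂P_B = -1.52P_B = -1.52(12.9) = -19.6080.
ε = (∂Q_A/∂P_B)(P_B/Q_A) = -19.6080 × (12.9/359.008) ≈ -0.70.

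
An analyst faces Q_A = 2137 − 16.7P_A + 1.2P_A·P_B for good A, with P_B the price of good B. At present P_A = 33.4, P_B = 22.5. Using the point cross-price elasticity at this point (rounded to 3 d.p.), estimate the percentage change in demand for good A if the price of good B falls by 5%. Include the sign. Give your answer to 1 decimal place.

At P_A = 33.4, P_B = 22.5: Q_A = 2481.02.
∂Q_A/∂P_B = 1.2P_A = 40.0800.
ε = (∂Q_A/∂P_B)(P_B/Q_A) = 40.0800 × 22.5/2481.02 ≈ 0.363.
%ΔQ_A ≈ ε × %ΔP_B = 0.363 × (-5%) = -1.8%.

-1.8%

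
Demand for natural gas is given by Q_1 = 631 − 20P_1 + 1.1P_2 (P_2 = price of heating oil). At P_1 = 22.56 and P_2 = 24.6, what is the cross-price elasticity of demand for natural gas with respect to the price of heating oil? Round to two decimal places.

0.13

At P_1 = 22.56 and P_2 = 24.6: Q_1 = 206.86.
∂Q_1/∂P_2 = 1.1.
ε = (∂Q_1/∂P_2)(P_2/Q_1) = 1.1 × (24.6/206.86) ≈ 0.13.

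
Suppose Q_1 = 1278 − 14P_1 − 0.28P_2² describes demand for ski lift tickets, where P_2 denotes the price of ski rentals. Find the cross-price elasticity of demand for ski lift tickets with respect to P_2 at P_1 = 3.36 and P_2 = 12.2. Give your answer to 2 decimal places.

At P_1 = 3.36 and P_2 = 12.2: Q_1 = 1189.285.
∂Q_1/∂P_2 = -0.56P_2 = -0.56(12.2) = -6.8320.
ε = (∂Q_1/∂P_2)(P_2/Q_1) = -6.8320 × (12.2/1189.285) ≈ -0.07.

-0.07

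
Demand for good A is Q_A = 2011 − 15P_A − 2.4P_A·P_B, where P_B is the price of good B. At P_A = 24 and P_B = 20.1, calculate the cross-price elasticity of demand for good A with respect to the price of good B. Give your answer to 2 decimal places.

At P_A = 24 and P_B = 20.1: Q_A = 493.24.
∂Q_A/∂P_B = -2.4P_A = -2.4(24) = -57.6000.
ε = (∂Q_A/∂P_B)(P_B/Q_A) = -57.6000 × (20.1/493.24) ≈ -2.35.

-2.35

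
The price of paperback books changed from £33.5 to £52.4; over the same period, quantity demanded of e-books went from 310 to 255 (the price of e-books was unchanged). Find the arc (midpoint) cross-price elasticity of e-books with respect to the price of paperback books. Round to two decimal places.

-0.44

ΔQ_A = 255 − 310 = -55; ΔP_B = 52.4 − 33.5 = 18.9.
Midpoints: Q̄_A = 282.5, P̄_B = 42.95.
ε = (ΔQ_A/Q̄_A)/(ΔP_B/P̄_B) = (-55/282.5)/(18.9/42.95) ≈ -0.44.
ε < 0: e-books and paperback books are complements.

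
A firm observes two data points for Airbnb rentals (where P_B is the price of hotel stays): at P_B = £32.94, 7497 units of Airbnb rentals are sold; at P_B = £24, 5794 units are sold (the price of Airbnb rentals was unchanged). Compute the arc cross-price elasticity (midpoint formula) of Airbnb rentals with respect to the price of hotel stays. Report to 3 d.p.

ΔQ_A = 5794 − 7497 = -1703; ΔP_B = 24 − 32.94 = -8.94.
Midpoints: Q̄_A = 6645.5, P̄_B = 28.47.
ε = (ΔQ_A/Q̄_A)/(ΔP_B/P̄_B) = (-1703/6645.5)/(-8.94/28.47) ≈ 0.816.
ε > 0: Airbnb rentals and hotel stays are substitutes.

0.816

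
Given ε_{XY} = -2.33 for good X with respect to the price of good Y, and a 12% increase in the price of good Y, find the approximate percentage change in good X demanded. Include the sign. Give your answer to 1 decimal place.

-28.0%

%ΔQ ≈ ε × %ΔP of good Y = -2.33 × (12%) = -28.0%.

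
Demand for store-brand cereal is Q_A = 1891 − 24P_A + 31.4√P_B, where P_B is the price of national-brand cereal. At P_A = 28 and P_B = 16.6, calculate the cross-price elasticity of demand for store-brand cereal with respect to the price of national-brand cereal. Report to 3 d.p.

At P_A = 28 and P_B = 16.6: Q_A = 1346.933.
∂Q_A/∂P_B = 31.4/(2√P_B) = 31.4/(2√16.6) = 3.8534.
ε = (∂Q_A/∂P_B)(P_B/Q_A) = 3.8534 × (16.6/1346.933) ≈ 0.047.
ε > 0: substitutes.

0.047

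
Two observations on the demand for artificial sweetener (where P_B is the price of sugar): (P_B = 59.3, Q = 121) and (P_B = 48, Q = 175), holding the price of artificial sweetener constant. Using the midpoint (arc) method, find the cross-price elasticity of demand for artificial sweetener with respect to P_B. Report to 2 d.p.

ΔQ_A = 175 − 121 = 54; ΔP_B = 48 − 59.3 = -11.3.
Midpoints: Q̄_A = 148.0, P̄_B = 53.65.
ε = (ΔQ_A/Q̄_A)/(ΔP_B/P̄_B) = (54/148.0)/(-11.3/53.65) ≈ -1.73.

-1.73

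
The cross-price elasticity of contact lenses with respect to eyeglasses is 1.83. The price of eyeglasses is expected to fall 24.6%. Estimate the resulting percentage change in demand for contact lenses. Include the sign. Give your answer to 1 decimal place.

%ΔQ ≈ ε × %ΔP of eyeglasses = 1.83 × (-24.6%) = -45.0%.
Demand for contact lenses falls by about 45.0%.

-45.0%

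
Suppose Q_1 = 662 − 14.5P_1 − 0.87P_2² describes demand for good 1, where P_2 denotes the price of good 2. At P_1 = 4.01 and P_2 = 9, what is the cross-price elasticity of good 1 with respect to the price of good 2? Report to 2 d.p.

At P_1 = 4.01 and P_2 = 9: Q_1 = 533.385.
∂Q_1/∂P_2 = -1.74P_2 = -1.74(9) = -15.6600.
ε = (∂Q_1/∂P_2)(P_2/Q_1) = -15.6600 × (9/533.385) ≈ -0.26.

-0.26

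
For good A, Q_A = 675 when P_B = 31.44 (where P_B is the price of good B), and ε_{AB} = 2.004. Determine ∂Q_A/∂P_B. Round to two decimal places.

43.02

ε = (∂Q_A/∂P_B)·(P_B/Q_A) ⇒ ∂Q_A/∂P_B = ε·Q_A/P_B = 2.004 × 675/31.44 ≈ 43.02.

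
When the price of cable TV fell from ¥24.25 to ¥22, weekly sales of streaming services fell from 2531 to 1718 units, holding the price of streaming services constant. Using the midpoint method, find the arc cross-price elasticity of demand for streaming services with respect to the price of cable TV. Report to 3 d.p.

3.933

ΔQ_A = 1718 − 2531 = -813; ΔP_B = 22 − 24.25 = -2.25.
Midpoints: Q̄_A = 2124.5, P̄_B = 23.12.
ε = (ΔQ_A/Q̄_A)/(ΔP_B/P̄_B) = (-813/2124.5)/(-2.25/23.12) ≈ 3.933.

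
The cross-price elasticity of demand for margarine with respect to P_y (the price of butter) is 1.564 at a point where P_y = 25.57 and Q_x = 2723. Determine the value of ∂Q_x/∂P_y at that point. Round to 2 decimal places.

ε = (∂Q_x/∂P_y)·(P_y/Q_x) ⇒ ∂Q_x/∂P_y = ε·Q_x/P_y = 1.564 × 2723/25.57 ≈ 166.55.

166.55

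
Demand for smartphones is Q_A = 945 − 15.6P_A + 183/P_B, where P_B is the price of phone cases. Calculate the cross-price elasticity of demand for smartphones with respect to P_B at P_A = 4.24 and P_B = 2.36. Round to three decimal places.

At P_A = 4.24 and P_B = 2.36: Q_A = 956.398.
∂Q_A/∂P_B = −183/P_B² = -32.8569.
ε = (∂Q_A/∂P_B)(P_B/Q_A) = -32.8569 × (2.36/956.398) ≈ -0.081.
ε < 0: complements.

-0.081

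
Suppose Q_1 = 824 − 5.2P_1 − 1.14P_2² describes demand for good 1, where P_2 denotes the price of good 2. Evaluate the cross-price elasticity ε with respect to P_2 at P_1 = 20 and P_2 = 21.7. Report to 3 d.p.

At P_1 = 20 and P_2 = 21.7: Q_1 = 183.185.
∂Q_1/∂P_2 = -2.28P_2 = -2.28(21.7) = -49.4760.
ε = (∂Q_1/∂P_2)(P_2/Q_1) = -49.4760 × (21.7/183.185) ≈ -5.861.
ε < 0: complements.

-5.861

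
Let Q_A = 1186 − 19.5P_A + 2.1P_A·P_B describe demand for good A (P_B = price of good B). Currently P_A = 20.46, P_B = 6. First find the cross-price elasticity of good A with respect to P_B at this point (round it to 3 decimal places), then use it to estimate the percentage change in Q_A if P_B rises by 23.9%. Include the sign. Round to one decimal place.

At P_A = 20.46, P_B = 6: Q_A = 1044.826.
∂Q_A/∂P_B = 2.1P_A = 42.9660.
ε = (∂Q_A/∂P_B)(P_B/Q_A) = 42.9660 × 6/1044.826 ≈ 0.247.
%ΔQ_A ≈ ε × %ΔP_B = 0.247 × (23.9%) = 5.9%.

5.9%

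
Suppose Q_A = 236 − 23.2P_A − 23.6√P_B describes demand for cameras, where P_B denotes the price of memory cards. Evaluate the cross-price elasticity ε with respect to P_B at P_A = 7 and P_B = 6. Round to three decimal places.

At P_A = 7 and P_B = 6: Q_A = 15.792.
∂Q_A/∂P_B = -23.6/(2√P_B) = -23.6/(2√6) = -4.8173.
ε = (∂Q_A/∂P_B)(P_B/Q_A) = -4.8173 × (6/15.792) ≈ -1.830.

-1.830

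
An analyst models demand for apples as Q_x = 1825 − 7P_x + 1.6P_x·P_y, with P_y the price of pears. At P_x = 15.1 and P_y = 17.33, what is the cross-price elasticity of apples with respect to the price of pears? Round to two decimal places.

0.20

At P_x = 15.1 and P_y = 17.33: Q_x = 2137.993.
∂Q_x/∂P_y = 1.6P_x = 1.6(15.1) = 24.1600.
ε = (∂Q_x/∂P_y)(P_y/Q_x) = 24.1600 × (17.33/2137.993) ≈ 0.20.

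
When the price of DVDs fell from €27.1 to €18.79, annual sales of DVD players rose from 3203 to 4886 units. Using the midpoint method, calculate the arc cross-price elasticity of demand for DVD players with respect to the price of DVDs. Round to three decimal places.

-1.149

ΔQ_A = 4886 − 3203 = 1683; ΔP_B = 18.79 − 27.1 = -8.31.
Midpoints: Q̄_A = 4044.5, P̄_B = 22.95.
ε = (ΔQ_A/Q̄_A)/(ΔP_B/P̄_B) = (1683/4044.5)/(-8.31/22.95) ≈ -1.149.
ε < 0: DVD players and DVDs are complements.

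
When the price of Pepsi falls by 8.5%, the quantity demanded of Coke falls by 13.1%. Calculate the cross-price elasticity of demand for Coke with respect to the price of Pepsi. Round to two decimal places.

1.54

ε = (%ΔQ of Coke) / (%ΔP of Pepsi) = (-13.1%) / (-8.5%) ≈ 1.54.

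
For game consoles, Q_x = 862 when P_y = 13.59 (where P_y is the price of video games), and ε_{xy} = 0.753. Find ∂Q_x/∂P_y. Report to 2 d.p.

ε = (∂Q_x/∂P_y)·(P_y/Q_x) ⇒ ∂Q_x/∂P_y = ε·Q_x/P_y = 0.753 × 862/13.59 ≈ 47.76.

47.76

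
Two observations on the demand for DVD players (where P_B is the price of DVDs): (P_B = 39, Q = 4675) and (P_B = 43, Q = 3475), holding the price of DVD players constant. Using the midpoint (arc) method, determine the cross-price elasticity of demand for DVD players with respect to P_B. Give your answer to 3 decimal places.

ΔQ_A = 3475 − 4675 = -1200; ΔP_B = 43 − 39 = 4.
Midpoints: Q̄_A = 4075.0, P̄_B = 41.00.
ε = (ΔQ_A/Q̄_A)/(ΔP_B/P̄_B) = (-1200/4075.0)/(4/41.00) ≈ -3.018.
ε < 0: DVD players and DVDs are complements.

-3.018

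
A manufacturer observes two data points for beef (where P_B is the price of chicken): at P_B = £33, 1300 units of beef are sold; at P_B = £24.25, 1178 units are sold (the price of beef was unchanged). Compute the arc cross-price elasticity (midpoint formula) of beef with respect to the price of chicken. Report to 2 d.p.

ΔQ_A = 1178 − 1300 = -122; ΔP_B = 24.25 − 33 = -8.75.
Midpoints: Q̄_A = 1239.0, P̄_B = 28.62.
ε = (ΔQ_A/Q̄_A)/(ΔP_B/P̄_B) = (-122/1239.0)/(-8.75/28.62) ≈ 0.32.

0.32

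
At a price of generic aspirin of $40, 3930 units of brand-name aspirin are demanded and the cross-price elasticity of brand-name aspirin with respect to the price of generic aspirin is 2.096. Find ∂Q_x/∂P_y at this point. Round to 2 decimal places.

205.93

ε = (∂Q_x/∂P_y)·(P_y/Q_x) ⇒ ∂Q_x/∂P_y = ε·Q_x/P_y = 2.096 × 3930/40 ≈ 205.93.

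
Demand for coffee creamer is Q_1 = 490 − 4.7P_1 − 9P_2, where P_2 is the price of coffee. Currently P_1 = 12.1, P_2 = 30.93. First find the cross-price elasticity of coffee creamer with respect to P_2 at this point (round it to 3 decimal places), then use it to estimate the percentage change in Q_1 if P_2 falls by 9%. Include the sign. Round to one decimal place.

16.2%

At P_1 = 12.1, P_2 = 30.93: Q_1 = 154.76.
∂Q_1/∂P_2 = -9.
ε = (∂Q_1/∂P_2)(P_2/Q_1) = -9.0000 × 30.93/154.76 ≈ -1.799.
%ΔQ_1 ≈ ε × %ΔP_2 = -1.799 × (-9%) = 16.2%.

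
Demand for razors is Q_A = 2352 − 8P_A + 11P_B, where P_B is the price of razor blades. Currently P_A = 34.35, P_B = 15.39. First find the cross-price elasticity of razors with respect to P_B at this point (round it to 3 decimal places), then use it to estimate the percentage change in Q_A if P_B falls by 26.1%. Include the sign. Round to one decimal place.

At P_A = 34.35, P_B = 15.39: Q_A = 2246.49.
∂Q_A/∂P_B = 11.
ε = (∂Q_A/∂P_B)(P_B/Q_A) = 11.0000 × 15.39/2246.49 ≈ 0.075.
%ΔQ_A ≈ ε × %ΔP_B = 0.075 × (-26.1%) = -2.0%.

-2.0%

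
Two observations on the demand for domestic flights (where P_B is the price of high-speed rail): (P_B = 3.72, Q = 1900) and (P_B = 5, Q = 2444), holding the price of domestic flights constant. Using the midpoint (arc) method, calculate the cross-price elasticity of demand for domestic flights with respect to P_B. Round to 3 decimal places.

ΔQ_A = 2444 − 1900 = 544; ΔP_B = 5 − 3.72 = 1.28.
Midpoints: Q̄_A = 2172.0, P̄_B = 4.36.
ε = (ΔQ_A/Q̄_A)/(ΔP_B/P̄_B) = (544/2172.0)/(1.28/4.36) ≈ 0.853.
ε > 0: domestic flights and high-speed rail are substitutes.

0.853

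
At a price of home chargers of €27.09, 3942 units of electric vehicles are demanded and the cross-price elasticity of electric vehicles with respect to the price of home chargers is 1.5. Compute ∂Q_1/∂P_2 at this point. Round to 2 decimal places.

ε = (∂Q_1/∂P_2)·(P_2/Q_1) ⇒ ∂Q_1/∂P_2 = ε·Q_1/P_2 = 1.5 × 3942/27.09 ≈ 218.27.

218.27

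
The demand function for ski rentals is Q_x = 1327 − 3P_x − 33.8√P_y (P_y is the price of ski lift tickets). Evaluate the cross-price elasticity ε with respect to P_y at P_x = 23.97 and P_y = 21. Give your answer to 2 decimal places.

At P_x = 23.97 and P_y = 21: Q_x = 1100.199.
∂Q_x/∂P_y = -33.8/(2√P_y) = -33.8/(2√21) = -3.6879.
ε = (∂Q_x/∂P_y)(P_y/Q_x) = -3.6879 × (21/1100.199) ≈ -0.07.

-0.07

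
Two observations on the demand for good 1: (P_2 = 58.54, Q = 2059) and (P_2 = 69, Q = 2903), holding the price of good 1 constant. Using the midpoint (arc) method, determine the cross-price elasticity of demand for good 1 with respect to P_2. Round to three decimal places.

ΔQ_1 = 2903 − 2059 = 844; ΔP_2 = 69 − 58.54 = 10.46.
Midpoints: Q̄_1 = 2481.0, P̄_2 = 63.77.
ε = (ΔQ_1/Q̄_1)/(ΔP_2/P̄_2) = (844/2481.0)/(10.46/63.77) ≈ 2.074.

2.074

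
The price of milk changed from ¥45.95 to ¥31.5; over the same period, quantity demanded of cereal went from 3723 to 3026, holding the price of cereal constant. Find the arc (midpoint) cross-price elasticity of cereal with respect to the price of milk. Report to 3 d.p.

0.554

ΔQ_A = 3026 − 3723 = -697; ΔP_B = 31.5 − 45.95 = -14.45.
Midpoints: Q̄_A = 3374.5, P̄_B = 38.73.
ε = (ΔQ_A/Q̄_A)/(ΔP_B/P̄_B) = (-697/3374.5)/(-14.45/38.73) ≈ 0.554.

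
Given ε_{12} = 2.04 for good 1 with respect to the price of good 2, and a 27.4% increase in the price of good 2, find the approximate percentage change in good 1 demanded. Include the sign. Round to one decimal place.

55.9%

%ΔQ ≈ ε × %ΔP of good 2 = 2.04 × (27.4%) = 55.9%.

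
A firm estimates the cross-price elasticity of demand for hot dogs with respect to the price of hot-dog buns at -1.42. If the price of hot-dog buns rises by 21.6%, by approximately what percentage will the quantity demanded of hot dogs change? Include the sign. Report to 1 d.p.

%ΔQ ≈ ε × %ΔP of hot-dog buns = -1.42 × (21.6%) = -30.7%.
Demand for hot dogs falls by about 30.7%.

-30.7%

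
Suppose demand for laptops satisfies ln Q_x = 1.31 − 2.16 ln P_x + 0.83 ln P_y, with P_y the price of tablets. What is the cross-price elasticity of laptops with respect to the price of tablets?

In a log-linear (constant-elasticity) demand function, the coefficient on ln P_y is the cross-price elasticity.
ε = 0.83. Positive, so laptops and tablets are substitutes.

0.83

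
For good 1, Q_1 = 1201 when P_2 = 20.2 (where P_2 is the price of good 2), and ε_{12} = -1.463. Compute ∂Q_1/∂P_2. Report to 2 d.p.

ε = (∂Q_1/∂P_2)·(P_2/Q_1) ⇒ ∂Q_1/∂P_2 = ε·Q_1/P_2 = -1.463 × 1201/20.2 ≈ -86.98.

-86.98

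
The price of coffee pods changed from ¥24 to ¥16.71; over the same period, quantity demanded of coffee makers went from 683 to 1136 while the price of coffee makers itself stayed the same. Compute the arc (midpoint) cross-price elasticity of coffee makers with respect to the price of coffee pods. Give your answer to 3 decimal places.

-1.391

ΔQ_A = 1136 − 683 = 453; ΔP_B = 16.71 − 24 = -7.29.
Midpoints: Q̄_A = 909.5, P̄_B = 20.36.
ε = (ΔQ_A/Q̄_A)/(ΔP_B/P̄_B) = (453/909.5)/(-7.29/20.36) ≈ -1.391.
ε < 0: coffee makers and coffee pods are complements.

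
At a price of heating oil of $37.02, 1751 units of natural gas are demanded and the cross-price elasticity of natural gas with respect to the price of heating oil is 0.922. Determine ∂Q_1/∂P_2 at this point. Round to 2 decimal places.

43.61

ε = (∂Q_1/∂P_2)·(P_2/Q_1) ⇒ ∂Q_1/∂P_2 = ε·Q_1/P_2 = 0.922 × 1751/37.02 ≈ 43.61.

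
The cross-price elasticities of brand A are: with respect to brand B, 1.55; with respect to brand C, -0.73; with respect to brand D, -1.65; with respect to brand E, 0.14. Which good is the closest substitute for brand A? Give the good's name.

brand B

Substitutes have ε > 0. Among the positive values, 1.55 (brand B) is largest.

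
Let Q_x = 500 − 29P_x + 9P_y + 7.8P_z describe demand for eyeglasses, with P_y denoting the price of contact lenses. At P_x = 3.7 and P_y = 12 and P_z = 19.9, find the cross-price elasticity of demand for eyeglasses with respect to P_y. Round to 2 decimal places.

0.16

At P_x = 3.7 and P_y = 12 and P_z = 19.9: Q_x = 655.92.
∂Q_x/∂P_y = 9.
ε = (∂Q_x/∂P_y)(P_y/Q_x) = 9 × (12/655.92) ≈ 0.16.
Since ε > 0, eyeglasses and contact lenses are substitutes.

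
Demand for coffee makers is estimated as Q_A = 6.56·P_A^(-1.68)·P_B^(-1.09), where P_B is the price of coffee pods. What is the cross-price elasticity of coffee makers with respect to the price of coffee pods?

-1.09

In a log-linear (constant-elasticity) demand function, the coefficient on the exponent of P_B is the cross-price elasticity.
ε = -1.09. Negative, so coffee makers and coffee pods are complements.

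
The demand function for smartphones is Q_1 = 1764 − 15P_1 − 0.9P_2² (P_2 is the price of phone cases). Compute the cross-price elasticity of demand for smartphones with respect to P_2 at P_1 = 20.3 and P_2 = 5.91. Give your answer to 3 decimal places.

At P_1 = 20.3 and P_2 = 5.91: Q_1 = 1428.065.
∂Q_1/∂P_2 = -1.8P_2 = -1.8(5.91) = -10.6380.
ε = (∂Q_1/∂P_2)(P_2/Q_1) = -10.6380 × (5.91/1428.065) ≈ -0.044.

-0.044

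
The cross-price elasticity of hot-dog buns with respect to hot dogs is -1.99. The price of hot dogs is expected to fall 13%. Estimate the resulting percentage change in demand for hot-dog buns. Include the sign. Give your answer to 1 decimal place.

%ΔQ ≈ ε × %ΔP of hot dogs = -1.99 × (-13%) = 25.9%.

25.9%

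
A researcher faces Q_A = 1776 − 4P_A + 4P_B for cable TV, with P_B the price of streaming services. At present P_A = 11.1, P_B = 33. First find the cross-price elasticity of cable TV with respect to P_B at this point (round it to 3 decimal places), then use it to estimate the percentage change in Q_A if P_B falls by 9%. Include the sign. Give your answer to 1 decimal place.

At P_A = 11.1, P_B = 33: Q_A = 1863.6.
∂Q_A/∂P_B = 4.
ε = (∂Q_A/∂P_B)(P_B/Q_A) = 4.0000 × 33/1863.6 ≈ 0.071.
%ΔQ_A ≈ ε × %ΔP_B = 0.071 × (-9%) = -0.6%.

-0.6%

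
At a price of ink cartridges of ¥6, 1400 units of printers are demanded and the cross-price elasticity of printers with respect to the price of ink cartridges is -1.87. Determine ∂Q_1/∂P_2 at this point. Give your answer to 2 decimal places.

-436.33

ε = (∂Q_1/∂P_2)·(P_2/Q_1) ⇒ ∂Q_1/∂P_2 = ε·Q_1/P_2 = -1.87 × 1400/6 ≈ -436.33.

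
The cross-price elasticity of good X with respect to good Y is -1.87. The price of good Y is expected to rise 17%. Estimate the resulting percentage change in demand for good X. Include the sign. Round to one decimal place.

-31.8%

%ΔQ ≈ ε × %ΔP of good Y = -1.87 × (17%) = -31.8%.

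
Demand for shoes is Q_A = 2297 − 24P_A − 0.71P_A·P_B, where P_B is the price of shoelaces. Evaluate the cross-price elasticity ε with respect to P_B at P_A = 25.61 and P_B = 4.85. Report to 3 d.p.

-0.055

At P_A = 25.61 and P_B = 4.85: Q_A = 1594.172.
∂Q_A/∂P_B = -0.71P_A = -0.71(25.61) = -18.1831.
ε = (∂Q_A/∂P_B)(P_B/Q_A) = -18.1831 × (4.85/1594.172) ≈ -0.055.
ε < 0: complements.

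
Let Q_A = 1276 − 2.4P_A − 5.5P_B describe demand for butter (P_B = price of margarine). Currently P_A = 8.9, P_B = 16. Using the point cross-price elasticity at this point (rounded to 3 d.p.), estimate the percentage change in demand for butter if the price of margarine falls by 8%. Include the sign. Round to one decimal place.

At P_A = 8.9, P_B = 16: Q_A = 1166.64.
∂Q_A/∂P_B = -5.5.
ε = (∂Q_A/∂P_B)(P_B/Q_A) = -5.5000 × 16/1166.64 ≈ -0.075.
%ΔQ_A ≈ ε × %ΔP_B = -0.075 × (-8%) = 0.6%.

0.6%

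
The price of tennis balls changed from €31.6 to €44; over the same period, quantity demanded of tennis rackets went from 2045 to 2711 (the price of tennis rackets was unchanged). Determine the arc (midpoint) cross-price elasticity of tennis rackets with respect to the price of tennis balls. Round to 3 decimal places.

ΔQ_A = 2711 − 2045 = 666; ΔP_B = 44 − 31.6 = 12.4.
Midpoints: Q̄_A = 2378.0, P̄_B = 37.80.
ε = (ΔQ_A/Q̄_A)/(ΔP_B/P̄_B) = (666/2378.0)/(12.4/37.80) ≈ 0.854.
ε > 0: tennis rackets and tennis balls are substitutes.

0.854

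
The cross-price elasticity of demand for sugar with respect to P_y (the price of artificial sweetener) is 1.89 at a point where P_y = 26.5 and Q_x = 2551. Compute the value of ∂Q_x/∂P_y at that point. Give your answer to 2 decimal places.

181.94

ε = (∂Q_x/∂P_y)·(P_y/Q_x) ⇒ ∂Q_x/∂P_y = ε·Q_x/P_y = 1.89 × 2551/26.5 ≈ 181.94.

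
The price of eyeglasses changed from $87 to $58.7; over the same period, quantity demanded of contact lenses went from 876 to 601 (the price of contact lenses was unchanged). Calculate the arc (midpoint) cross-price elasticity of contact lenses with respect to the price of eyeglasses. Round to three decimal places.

0.959

ΔQ_A = 601 − 876 = -275; ΔP_B = 58.7 − 87 = -28.3.
Midpoints: Q̄_A = 738.5, P̄_B = 72.85.
ε = (ΔQ_A/Q̄_A)/(ΔP_B/P̄_B) = (-275/738.5)/(-28.3/72.85) ≈ 0.959.
ε > 0: contact lenses and eyeglasses are substitutes.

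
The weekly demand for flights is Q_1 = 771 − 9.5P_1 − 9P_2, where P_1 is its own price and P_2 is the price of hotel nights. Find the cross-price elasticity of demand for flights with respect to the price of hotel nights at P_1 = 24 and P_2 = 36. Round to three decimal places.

At P_1 = 24 and P_2 = 36: Q_1 = 219.
∂Q_1/∂P_2 = -9.
ε = (∂Q_1/∂P_2)(P_2/Q_1) = -9 × (36/219) ≈ -1.479.
Since ε < 0, flights and hotel nights are complements.

-1.479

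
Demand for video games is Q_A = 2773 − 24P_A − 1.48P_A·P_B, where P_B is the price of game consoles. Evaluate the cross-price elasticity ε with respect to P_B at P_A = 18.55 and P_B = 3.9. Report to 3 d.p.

-0.048

At P_A = 18.55 and P_B = 3.9: Q_A = 2220.729.
∂Q_A/∂P_B = -1.48P_A = -1.48(18.55) = -27.4540.
ε = (∂Q_A/∂P_B)(P_B/Q_A) = -27.4540 × (3.9/2220.729) ≈ -0.048.
ε < 0: complements.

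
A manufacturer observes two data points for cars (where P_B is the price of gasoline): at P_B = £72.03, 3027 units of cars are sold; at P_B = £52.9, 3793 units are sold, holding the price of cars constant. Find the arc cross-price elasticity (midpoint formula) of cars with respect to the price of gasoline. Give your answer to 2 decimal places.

ΔQ_A = 3793 − 3027 = 766; ΔP_B = 52.9 − 72.03 = -19.13.
Midpoints: Q̄_A = 3410.0, P̄_B = 62.47.
ε = (ΔQ_A/Q̄_A)/(ΔP_B/P̄_B) = (766/3410.0)/(-19.13/62.47) ≈ -0.73.

-0.73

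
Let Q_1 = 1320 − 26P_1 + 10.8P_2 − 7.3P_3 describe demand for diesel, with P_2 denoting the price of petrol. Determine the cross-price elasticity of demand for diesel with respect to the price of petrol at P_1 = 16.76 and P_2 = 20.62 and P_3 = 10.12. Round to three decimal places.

0.216

At P_1 = 16.76 and P_2 = 20.62 and P_3 = 10.12: Q_1 = 1033.06.
∂Q_1/∂P_2 = 10.8.
ε = (∂Q_1/∂P_2)(P_2/Q_1) = 10.8 × (20.62/1033.06) ≈ 0.216.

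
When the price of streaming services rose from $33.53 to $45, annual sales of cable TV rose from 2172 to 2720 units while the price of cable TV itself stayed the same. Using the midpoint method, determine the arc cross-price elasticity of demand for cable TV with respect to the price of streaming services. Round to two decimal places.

0.77

ΔQ_A = 2720 − 2172 = 548; ΔP_B = 45 − 33.53 = 11.47.
Midpoints: Q̄_A = 2446.0, P̄_B = 39.27.
ε = (ΔQ_A/Q̄_A)/(ΔP_B/P̄_B) = (548/2446.0)/(11.47/39.27) ≈ 0.77.
ε > 0: cable TV and streaming services are substitutes.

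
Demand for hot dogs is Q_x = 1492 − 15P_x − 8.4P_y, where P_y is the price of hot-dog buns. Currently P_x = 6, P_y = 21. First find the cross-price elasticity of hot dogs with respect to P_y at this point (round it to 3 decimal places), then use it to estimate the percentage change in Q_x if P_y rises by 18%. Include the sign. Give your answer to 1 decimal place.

At P_x = 6, P_y = 21: Q_x = 1225.6.
∂Q_x/∂P_y = -8.4.
ε = (∂Q_x/∂P_y)(P_y/Q_x) = -8.4000 × 21/1225.6 ≈ -0.144.
%ΔQ_x ≈ ε × %ΔP_y = -0.144 × (18%) = -2.6%.

-2.6%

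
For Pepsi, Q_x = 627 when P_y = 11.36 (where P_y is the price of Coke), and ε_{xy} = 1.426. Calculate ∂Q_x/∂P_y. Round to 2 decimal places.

78.71

ε = (∂Q_x/∂P_y)·(P_y/Q_x) ⇒ ∂Q_x/∂P_y = ε·Q_x/P_y = 1.426 × 627/11.36 ≈ 78.71.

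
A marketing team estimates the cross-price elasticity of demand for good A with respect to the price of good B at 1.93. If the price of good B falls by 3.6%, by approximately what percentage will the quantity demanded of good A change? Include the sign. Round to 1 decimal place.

%ΔQ ≈ ε × %ΔP of good B = 1.93 × (-3.6%) = -6.9%.

-6.9%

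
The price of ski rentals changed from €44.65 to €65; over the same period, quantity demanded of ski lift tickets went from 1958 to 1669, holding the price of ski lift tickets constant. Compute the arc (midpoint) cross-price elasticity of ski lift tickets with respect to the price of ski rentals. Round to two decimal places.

-0.43

ΔQ_A = 1669 − 1958 = -289; ΔP_B = 65 − 44.65 = 20.35.
Midpoints: Q̄_A = 1813.5, P̄_B = 54.83.
ε = (ΔQ_A/Q̄_A)/(ΔP_B/P̄_B) = (-289/1813.5)/(20.35/54.83) ≈ -0.43.
ε < 0: ski lift tickets and ski rentals are complements.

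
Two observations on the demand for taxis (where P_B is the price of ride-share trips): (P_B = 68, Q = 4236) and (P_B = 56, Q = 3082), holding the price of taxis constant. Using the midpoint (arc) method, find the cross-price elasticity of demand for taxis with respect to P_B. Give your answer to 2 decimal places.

ΔQ_A = 3082 − 4236 = -1154; ΔP_B = 56 − 68 = -12.
Midpoints: Q̄_A = 3659.0, P̄_B = 62.00.
ε = (ΔQ_A/Q̄_A)/(ΔP_B/P̄_B) = (-1154/3659.0)/(-12/62.00) ≈ 1.63.

1.63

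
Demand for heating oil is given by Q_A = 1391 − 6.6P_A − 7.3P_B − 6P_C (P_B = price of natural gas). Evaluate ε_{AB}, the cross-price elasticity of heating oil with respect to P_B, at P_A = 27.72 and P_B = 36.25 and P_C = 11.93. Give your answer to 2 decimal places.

At P_A = 27.72 and P_B = 36.25 and P_C = 11.93: Q_A = 871.843.
∂Q_A/∂P_B = -7.3.
ε = (∂Q_A/∂P_B)(P_B/Q_A) = -7.3 × (36.25/871.843) ≈ -0.30.

-0.30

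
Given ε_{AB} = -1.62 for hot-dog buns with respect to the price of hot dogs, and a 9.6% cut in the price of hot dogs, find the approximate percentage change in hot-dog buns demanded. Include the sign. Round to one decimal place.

%ΔQ ≈ ε × %ΔP of hot dogs = -1.62 × (-9.6%) = 15.6%.

15.6%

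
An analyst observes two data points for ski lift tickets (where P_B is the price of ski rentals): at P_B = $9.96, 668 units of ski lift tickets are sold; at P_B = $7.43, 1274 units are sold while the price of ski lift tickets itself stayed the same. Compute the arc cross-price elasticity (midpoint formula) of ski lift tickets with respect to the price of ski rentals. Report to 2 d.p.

-2.14

ΔQ_A = 1274 − 668 = 606; ΔP_B = 7.43 − 9.96 = -2.53.
Midpoints: Q̄_A = 971.0, P̄_B = 8.70.
ε = (ΔQ_A/Q̄_A)/(ΔP_B/P̄_B) = (606/971.0)/(-2.53/8.70) ≈ -2.14.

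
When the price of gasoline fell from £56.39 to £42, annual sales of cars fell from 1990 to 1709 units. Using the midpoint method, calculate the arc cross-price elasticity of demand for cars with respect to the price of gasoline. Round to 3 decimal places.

0.519

ΔQ_A = 1709 − 1990 = -281; ΔP_B = 42 − 56.39 = -14.39.
Midpoints: Q̄_A = 1849.5, P̄_B = 49.20.
ε = (ΔQ_A/Q̄_A)/(ΔP_B/P̄_B) = (-281/1849.5)/(-14.39/49.20) ≈ 0.519.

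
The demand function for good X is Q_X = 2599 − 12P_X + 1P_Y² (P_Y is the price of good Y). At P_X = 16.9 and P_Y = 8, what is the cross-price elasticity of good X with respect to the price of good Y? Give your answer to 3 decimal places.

At P_X = 16.9 and P_Y = 8: Q_X = 2460.2.
∂Q_X/∂P_Y = 2P_Y = 2(8) = 16.0000.
ε = (∂Q_X/∂P_Y)(P_Y/Q_X) = 16.0000 × (8/2460.2) ≈ 0.052.

0.052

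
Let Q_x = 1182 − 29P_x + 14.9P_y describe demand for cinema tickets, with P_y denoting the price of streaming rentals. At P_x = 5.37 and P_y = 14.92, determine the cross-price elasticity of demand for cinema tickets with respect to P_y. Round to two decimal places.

0.18

At P_x = 5.37 and P_y = 14.92: Q_x = 1248.578.
∂Q_x/∂P_y = 14.9.
ε = (∂Q_x/∂P_y)(P_y/Q_x) = 14.9 × (14.92/1248.578) ≈ 0.18.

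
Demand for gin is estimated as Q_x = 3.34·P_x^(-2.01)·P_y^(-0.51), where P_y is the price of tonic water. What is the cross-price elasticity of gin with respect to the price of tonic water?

In a log-linear (constant-elasticity) demand function, the coefficient on the exponent of P_y is the cross-price elasticity.
ε = -0.51. Negative, so gin and tonic water are complements.

-0.51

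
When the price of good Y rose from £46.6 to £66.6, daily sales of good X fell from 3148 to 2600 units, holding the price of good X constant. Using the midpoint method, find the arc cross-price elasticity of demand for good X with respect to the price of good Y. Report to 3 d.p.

-0.540

ΔQ_X = 2600 − 3148 = -548; ΔP_Y = 66.6 − 46.6 = 20.
Midpoints: Q̄_X = 2874.0, P̄_Y = 56.60.
ε = (ΔQ_X/Q̄_X)/(ΔP_Y/P̄_Y) = (-548/2874.0)/(20/56.60) ≈ -0.540.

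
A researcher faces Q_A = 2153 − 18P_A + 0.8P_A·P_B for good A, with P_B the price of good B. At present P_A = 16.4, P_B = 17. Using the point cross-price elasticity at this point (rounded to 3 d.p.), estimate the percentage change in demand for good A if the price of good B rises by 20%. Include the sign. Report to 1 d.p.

2.1%

At P_A = 16.4, P_B = 17: Q_A = 2080.84.
∂Q_A/∂P_B = 0.8P_A = 13.1200.
ε = (∂Q_A/∂P_B)(P_B/Q_A) = 13.1200 × 17/2080.84 ≈ 0.107.
%ΔQ_A ≈ ε × %ΔP_B = 0.107 × (20%) = 2.1%.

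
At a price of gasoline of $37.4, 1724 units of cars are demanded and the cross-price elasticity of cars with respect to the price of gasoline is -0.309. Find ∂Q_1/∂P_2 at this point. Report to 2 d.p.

-14.24

ε = (∂Q_1/∂P_2)·(P_2/Q_1) ⇒ ∂Q_1/∂P_2 = ε·Q_1/P_2 = -0.309 × 1724/37.4 ≈ -14.24.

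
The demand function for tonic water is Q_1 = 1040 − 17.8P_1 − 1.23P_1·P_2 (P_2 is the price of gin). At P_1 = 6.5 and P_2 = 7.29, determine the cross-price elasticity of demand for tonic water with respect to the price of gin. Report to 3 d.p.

-0.067

At P_1 = 6.5 and P_2 = 7.29: Q_1 = 866.016.
∂Q_1/∂P_2 = -1.23P_1 = -1.23(6.5) = -7.9950.
ε = (∂Q_1/∂P_2)(P_2/Q_1) = -7.9950 × (7.29/866.016) ≈ -0.067.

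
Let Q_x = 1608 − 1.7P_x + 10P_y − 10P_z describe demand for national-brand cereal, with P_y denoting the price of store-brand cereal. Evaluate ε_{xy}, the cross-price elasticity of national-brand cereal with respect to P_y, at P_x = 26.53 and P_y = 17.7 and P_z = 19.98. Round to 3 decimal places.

0.115

At P_x = 26.53 and P_y = 17.7 and P_z = 19.98: Q_x = 1540.099.
∂Q_x/∂P_y = 10.
ε = (∂Q_x/∂P_y)(P_y/Q_x) = 10 × (17.7/1540.099) ≈ 0.115.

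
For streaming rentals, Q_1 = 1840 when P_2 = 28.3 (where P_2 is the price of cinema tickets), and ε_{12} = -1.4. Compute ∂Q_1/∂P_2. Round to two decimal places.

-91.02

ε = (∂Q_1/∂P_2)·(P_2/Q_1) ⇒ ∂Q_1/∂P_2 = ε·Q_1/P_2 = -1.4 × 1840/28.3 ≈ -91.02.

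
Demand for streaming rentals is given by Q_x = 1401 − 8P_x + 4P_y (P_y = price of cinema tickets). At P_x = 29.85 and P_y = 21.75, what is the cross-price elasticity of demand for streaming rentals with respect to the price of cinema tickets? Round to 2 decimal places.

0.07

At P_x = 29.85 and P_y = 21.75: Q_x = 1249.2.
∂Q_x/∂P_y = 4.
ε = (∂Q_x/∂P_y)(P_y/Q_x) = 4 × (21.75/1249.2) ≈ 0.07.
Since ε > 0, streaming rentals and cinema tickets are substitutes.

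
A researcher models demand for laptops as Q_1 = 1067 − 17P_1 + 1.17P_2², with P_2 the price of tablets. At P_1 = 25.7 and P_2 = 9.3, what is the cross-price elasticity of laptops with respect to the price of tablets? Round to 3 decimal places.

0.277

At P_1 = 25.7 and P_2 = 9.3: Q_1 = 731.293.
∂Q_1/∂P_2 = 2.34P_2 = 2.34(9.3) = 21.7620.
ε = (∂Q_1/∂P_2)(P_2/Q_1) = 21.7620 × (9.3/731.293) ≈ 0.277.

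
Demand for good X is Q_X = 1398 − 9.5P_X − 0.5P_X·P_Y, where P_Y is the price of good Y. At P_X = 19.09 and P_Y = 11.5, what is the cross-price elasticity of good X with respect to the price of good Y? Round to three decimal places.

-0.099

At P_X = 19.09 and P_Y = 11.5: Q_X = 1106.878.
∂Q_X/∂P_Y = -0.5P_X = -0.5(19.09) = -9.5450.
ε = (∂Q_X/∂P_Y)(P_Y/Q_X) = -9.5450 × (11.5/1106.878) ≈ -0.099.
ε < 0: complements.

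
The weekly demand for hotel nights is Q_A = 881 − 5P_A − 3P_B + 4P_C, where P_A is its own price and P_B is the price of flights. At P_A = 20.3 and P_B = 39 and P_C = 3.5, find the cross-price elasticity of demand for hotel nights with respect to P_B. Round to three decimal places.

-0.173

At P_A = 20.3 and P_B = 39 and P_C = 3.5: Q_A = 676.5.
∂Q_A/∂P_B = -3.
ε = (∂Q_A/∂P_B)(P_B/Q_A) = -3 × (39/676.5) ≈ -0.173.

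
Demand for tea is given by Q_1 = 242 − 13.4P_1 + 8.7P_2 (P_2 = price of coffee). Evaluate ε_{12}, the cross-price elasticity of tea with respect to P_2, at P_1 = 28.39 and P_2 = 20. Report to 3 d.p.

4.891

At P_1 = 28.39 and P_2 = 20: Q_1 = 35.574.
∂Q_1/∂P_2 = 8.7.
ε = (∂Q_1/∂P_2)(P_2/Q_1) = 8.7 × (20/35.574) ≈ 4.891.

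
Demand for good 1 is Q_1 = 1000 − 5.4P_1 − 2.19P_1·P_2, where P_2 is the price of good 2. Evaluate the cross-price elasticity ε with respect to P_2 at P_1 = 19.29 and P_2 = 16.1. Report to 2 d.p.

At P_1 = 19.29 and P_2 = 16.1: Q_1 = 215.688.
∂Q_1/∂P_2 = -2.19P_1 = -2.19(19.29) = -42.2451.
ε = (∂Q_1/∂P_2)(P_2/Q_1) = -42.2451 × (16.1/215.688) ≈ -3.15.
ε < 0: complements.

-3.15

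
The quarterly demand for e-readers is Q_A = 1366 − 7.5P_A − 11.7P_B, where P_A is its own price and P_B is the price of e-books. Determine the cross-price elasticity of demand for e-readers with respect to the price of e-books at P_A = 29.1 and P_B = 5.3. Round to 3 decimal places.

-0.057

At P_A = 29.1 and P_B = 5.3: Q_A = 1085.74.
∂Q_A/∂P_B = -11.7.
ε = (∂Q_A/∂P_B)(P_B/Q_A) = -11.7 × (5.3/1085.74) ≈ -0.057.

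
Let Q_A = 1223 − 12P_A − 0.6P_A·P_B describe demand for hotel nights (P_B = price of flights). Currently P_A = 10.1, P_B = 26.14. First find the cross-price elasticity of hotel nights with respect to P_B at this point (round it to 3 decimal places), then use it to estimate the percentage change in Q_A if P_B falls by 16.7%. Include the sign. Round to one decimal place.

2.8%

At P_A = 10.1, P_B = 26.14: Q_A = 943.392.
∂Q_A/∂P_B = -0.6P_A = -6.0600.
ε = (∂Q_A/∂P_B)(P_B/Q_A) = -6.0600 × 26.14/943.392 ≈ -0.168.
%ΔQ_A ≈ ε × %ΔP_B = -0.168 × (-16.7%) = 2.8%.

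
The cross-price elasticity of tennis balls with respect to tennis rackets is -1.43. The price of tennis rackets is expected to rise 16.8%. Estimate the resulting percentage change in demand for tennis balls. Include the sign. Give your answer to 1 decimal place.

%ΔQ ≈ ε × %ΔP of tennis rackets = -1.43 × (16.8%) = -24.0%.

-24.0%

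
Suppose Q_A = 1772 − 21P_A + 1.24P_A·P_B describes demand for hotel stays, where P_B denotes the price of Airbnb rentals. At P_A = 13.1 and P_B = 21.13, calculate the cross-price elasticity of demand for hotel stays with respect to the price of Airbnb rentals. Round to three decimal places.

At P_A = 13.1 and P_B = 21.13: Q_A = 1840.136.
∂Q_A/∂P_B = 1.24P_A = 1.24(13.1) = 16.2440.
ε = (∂Q_A/∂P_B)(P_B/Q_A) = 16.2440 × (21.13/1840.136) ≈ 0.187.
ε > 0: substitutes.

0.187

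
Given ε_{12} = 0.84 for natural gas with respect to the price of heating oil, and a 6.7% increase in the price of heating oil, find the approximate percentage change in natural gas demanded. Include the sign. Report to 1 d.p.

%ΔQ ≈ ε × %ΔP of heating oil = 0.84 × (6.7%) = 5.6%.

5.6%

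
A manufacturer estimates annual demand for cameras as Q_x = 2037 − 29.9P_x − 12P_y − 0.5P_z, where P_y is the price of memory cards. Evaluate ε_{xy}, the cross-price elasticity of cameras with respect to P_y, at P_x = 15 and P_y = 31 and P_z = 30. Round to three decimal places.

At P_x = 15 and P_y = 31 and P_z = 30: Q_x = 1201.5.
∂Q_x/∂P_y = -12.
ε = (∂Q_x/∂P_y)(P_y/Q_x) = -12 × (31/1201.5) ≈ -0.310.

-0.310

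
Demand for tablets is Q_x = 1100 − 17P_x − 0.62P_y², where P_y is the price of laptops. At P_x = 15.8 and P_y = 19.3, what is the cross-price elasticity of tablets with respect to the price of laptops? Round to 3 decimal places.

At P_x = 15.8 and P_y = 19.3: Q_x = 600.456.
∂Q_x/∂P_y = -1.24P_y = -1.24(19.3) = -23.9320.
ε = (∂Q_x/∂P_y)(P_y/Q_x) = -23.9320 × (19.3/600.456) ≈ -0.769.
ε < 0: complements.

-0.769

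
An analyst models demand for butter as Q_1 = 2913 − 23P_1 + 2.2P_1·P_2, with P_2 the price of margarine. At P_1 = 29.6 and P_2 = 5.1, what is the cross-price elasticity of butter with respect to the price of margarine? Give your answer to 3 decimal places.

At P_1 = 29.6 and P_2 = 5.1: Q_1 = 2564.312.
∂Q_1/∂P_2 = 2.2P_1 = 2.2(29.6) = 65.1200.
ε = (∂Q_1/∂P_2)(P_2/Q_1) = 65.1200 × (5.1/2564.312) ≈ 0.130.

0.130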